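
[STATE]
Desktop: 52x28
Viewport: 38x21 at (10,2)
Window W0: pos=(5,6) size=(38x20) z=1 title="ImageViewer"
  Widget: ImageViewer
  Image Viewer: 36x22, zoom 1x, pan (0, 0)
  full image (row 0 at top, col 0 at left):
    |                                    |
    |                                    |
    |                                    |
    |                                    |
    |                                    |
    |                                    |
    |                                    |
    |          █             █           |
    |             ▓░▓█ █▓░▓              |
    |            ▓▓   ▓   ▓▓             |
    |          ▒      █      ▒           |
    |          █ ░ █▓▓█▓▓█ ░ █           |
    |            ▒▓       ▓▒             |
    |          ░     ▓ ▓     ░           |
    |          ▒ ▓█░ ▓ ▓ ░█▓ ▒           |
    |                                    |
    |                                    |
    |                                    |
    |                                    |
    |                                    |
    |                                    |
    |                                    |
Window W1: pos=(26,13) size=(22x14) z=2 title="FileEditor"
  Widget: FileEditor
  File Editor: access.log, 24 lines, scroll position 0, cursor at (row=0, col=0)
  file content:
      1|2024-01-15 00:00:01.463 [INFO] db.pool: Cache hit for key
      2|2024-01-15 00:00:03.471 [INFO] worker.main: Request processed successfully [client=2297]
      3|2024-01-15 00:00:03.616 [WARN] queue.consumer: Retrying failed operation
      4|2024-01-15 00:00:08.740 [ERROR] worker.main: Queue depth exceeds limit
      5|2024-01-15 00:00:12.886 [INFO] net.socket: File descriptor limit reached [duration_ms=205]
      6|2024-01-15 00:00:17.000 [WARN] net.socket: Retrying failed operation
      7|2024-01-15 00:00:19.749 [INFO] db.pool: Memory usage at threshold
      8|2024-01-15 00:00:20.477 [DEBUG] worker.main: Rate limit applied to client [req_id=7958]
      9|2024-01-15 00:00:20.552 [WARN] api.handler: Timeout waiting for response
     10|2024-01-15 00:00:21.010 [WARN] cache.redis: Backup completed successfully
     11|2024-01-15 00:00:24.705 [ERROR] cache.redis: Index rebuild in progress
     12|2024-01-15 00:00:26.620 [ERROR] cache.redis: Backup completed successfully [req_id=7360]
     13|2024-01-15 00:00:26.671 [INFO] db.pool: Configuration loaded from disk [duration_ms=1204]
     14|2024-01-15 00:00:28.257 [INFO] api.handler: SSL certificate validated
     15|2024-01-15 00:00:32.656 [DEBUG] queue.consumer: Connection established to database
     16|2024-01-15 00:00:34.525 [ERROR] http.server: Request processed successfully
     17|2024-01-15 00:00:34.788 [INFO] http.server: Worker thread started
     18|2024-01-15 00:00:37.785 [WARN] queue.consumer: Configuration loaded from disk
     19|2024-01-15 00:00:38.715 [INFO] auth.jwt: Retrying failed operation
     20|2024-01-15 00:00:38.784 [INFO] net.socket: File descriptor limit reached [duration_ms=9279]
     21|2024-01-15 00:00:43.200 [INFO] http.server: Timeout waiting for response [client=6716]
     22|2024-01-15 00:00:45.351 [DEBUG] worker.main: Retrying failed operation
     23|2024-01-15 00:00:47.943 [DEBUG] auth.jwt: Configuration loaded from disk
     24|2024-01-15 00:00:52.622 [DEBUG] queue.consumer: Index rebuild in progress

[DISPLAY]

                                      
                                      
                                      
                                      
━━━━━━━━━━━━━━━━━━━━━━━━━━━━━━━━┓     
geViewer                        ┃     
────────────────────────────────┨     
                                ┃     
                                ┃     
                                ┃     
                                ┃     
                ┏━━━━━━━━━━━━━━━━━━━━┓
                ┃ FileEditor         ┃
                ┠────────────────────┨
      █         ┃█024-01-15 00:00:01▲┃
         ▓░▓█ █▓┃2024-01-15 00:00:03█┃
        ▓▓   ▓  ┃2024-01-15 00:00:03░┃
      ▒      █  ┃2024-01-15 00:00:08░┃
      █ ░ █▓▓█▓▓┃2024-01-15 00:00:12░┃
        ▒▓      ┃2024-01-15 00:00:17░┃
      ░     ▓ ▓ ┃2024-01-15 00:00:19░┃


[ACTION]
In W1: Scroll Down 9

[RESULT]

                                      
                                      
                                      
                                      
━━━━━━━━━━━━━━━━━━━━━━━━━━━━━━━━┓     
geViewer                        ┃     
────────────────────────────────┨     
                                ┃     
                                ┃     
                                ┃     
                                ┃     
                ┏━━━━━━━━━━━━━━━━━━━━┓
                ┃ FileEditor         ┃
                ┠────────────────────┨
      █         ┃2024-01-15 00:00:21▲┃
         ▓░▓█ █▓┃2024-01-15 00:00:24░┃
        ▓▓   ▓  ┃2024-01-15 00:00:26░┃
      ▒      █  ┃2024-01-15 00:00:26░┃
      █ ░ █▓▓█▓▓┃2024-01-15 00:00:28░┃
        ▒▓      ┃2024-01-15 00:00:32░┃
      ░     ▓ ▓ ┃2024-01-15 00:00:34█┃


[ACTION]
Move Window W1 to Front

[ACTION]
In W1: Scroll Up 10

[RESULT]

                                      
                                      
                                      
                                      
━━━━━━━━━━━━━━━━━━━━━━━━━━━━━━━━┓     
geViewer                        ┃     
────────────────────────────────┨     
                                ┃     
                                ┃     
                                ┃     
                                ┃     
                ┏━━━━━━━━━━━━━━━━━━━━┓
                ┃ FileEditor         ┃
                ┠────────────────────┨
      █         ┃█024-01-15 00:00:01▲┃
         ▓░▓█ █▓┃2024-01-15 00:00:03█┃
        ▓▓   ▓  ┃2024-01-15 00:00:03░┃
      ▒      █  ┃2024-01-15 00:00:08░┃
      █ ░ █▓▓█▓▓┃2024-01-15 00:00:12░┃
        ▒▓      ┃2024-01-15 00:00:17░┃
      ░     ▓ ▓ ┃2024-01-15 00:00:19░┃


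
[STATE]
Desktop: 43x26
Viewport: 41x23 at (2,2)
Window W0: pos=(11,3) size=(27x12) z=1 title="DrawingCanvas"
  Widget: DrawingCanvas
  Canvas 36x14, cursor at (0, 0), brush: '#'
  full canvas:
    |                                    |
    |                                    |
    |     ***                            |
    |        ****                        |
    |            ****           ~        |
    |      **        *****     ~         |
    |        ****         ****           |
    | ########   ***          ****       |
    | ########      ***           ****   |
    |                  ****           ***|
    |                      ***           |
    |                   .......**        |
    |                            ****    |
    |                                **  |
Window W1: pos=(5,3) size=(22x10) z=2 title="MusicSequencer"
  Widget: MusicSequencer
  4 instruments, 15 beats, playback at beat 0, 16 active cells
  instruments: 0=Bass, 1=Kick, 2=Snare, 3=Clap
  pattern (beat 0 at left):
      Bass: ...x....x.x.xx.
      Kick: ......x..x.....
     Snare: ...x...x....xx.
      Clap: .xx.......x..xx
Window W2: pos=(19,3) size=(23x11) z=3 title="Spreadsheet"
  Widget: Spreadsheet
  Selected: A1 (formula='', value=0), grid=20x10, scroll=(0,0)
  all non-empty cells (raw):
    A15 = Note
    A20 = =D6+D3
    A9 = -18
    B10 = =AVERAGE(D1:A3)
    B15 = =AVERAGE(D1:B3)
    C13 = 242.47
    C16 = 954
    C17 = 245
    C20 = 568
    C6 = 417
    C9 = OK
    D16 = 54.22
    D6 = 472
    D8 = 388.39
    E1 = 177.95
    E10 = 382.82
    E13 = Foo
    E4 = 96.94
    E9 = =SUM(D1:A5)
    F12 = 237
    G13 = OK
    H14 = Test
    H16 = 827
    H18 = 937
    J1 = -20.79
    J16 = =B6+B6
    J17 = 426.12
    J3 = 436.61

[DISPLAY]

                                         
   ┏━━━━━━━━━━━━━┏━━━━━━━━━━━━━━━━━━━━━┓ 
   ┃ MusicSequenc┃ Spreadsheet         ┃ 
   ┠─────────────┠─────────────────────┨ 
   ┃      ▼123456┃A1:                  ┃ 
   ┃  Bass···█···┃       A       B     ┃ 
   ┃  Kick······█┃---------------------┃ 
   ┃ Snare···█···┃  1      [0]       0 ┃ 
   ┃  Clap·██····┃  2        0       0 ┃ 
   ┃             ┃  3        0       0 ┃ 
   ┗━━━━━━━━━━━━━┃  4        0       0 ┃ 
         ┃ ######┗━━━━━━━━━━━━━━━━━━━━━┛ 
         ┗━━━━━━━━━━━━━━━━━━━━━━━━━┛     
                                         
                                         
                                         
                                         
                                         
                                         
                                         
                                         
                                         
                                         


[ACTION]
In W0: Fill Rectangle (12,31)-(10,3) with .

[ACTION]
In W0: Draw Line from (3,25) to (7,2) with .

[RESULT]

                                         
   ┏━━━━━━━━━━━━━┏━━━━━━━━━━━━━━━━━━━━━┓ 
   ┃ MusicSequenc┃ Spreadsheet         ┃ 
   ┠─────────────┠─────────────────────┨ 
   ┃      ▼123456┃A1:                  ┃ 
   ┃  Bass···█···┃       A       B     ┃ 
   ┃  Kick······█┃---------------------┃ 
   ┃ Snare···█···┃  1      [0]       0 ┃ 
   ┃  Clap·██····┃  2        0       0 ┃ 
   ┃             ┃  3        0       0 ┃ 
   ┗━━━━━━━━━━━━━┃  4        0       0 ┃ 
         ┃ #...##┗━━━━━━━━━━━━━━━━━━━━━┛ 
         ┗━━━━━━━━━━━━━━━━━━━━━━━━━┛     
                                         
                                         
                                         
                                         
                                         
                                         
                                         
                                         
                                         
                                         


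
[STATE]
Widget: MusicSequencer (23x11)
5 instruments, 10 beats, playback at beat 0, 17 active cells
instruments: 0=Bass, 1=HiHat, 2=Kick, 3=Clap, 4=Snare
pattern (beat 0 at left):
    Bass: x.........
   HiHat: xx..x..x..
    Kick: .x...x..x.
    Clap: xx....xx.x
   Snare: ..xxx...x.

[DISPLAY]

      ▼123456789       
  Bass█·········       
 HiHat██··█··█··       
  Kick·█···█··█·       
  Clap██····██·█       
 Snare··███···█·       
                       
                       
                       
                       
                       


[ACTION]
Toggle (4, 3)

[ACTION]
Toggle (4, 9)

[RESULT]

      ▼123456789       
  Bass█·········       
 HiHat██··█··█··       
  Kick·█···█··█·       
  Clap██····██·█       
 Snare··█·█···██       
                       
                       
                       
                       
                       


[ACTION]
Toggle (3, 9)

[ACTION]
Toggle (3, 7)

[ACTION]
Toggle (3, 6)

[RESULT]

      ▼123456789       
  Bass█·········       
 HiHat██··█··█··       
  Kick·█···█··█·       
  Clap██········       
 Snare··█·█···██       
                       
                       
                       
                       
                       


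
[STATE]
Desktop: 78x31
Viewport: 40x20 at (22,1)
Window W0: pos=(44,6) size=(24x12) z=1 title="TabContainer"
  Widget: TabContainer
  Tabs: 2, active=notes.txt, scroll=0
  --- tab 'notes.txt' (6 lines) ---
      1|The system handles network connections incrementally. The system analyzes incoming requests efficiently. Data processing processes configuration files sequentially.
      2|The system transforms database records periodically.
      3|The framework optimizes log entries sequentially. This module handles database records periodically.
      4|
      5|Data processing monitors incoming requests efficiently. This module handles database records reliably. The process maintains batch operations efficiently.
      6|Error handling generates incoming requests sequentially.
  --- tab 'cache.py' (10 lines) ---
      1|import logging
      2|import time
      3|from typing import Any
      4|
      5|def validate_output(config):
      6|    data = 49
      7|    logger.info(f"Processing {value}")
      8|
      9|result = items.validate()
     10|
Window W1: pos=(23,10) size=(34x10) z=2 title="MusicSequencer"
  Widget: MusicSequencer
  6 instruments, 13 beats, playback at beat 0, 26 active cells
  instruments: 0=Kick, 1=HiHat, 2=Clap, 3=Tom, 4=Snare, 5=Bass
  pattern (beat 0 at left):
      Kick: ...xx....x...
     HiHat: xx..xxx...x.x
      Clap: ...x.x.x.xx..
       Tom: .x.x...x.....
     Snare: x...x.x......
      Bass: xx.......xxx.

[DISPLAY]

                                        
                                        
                                        
                                        
                                        
                      ┏━━━━━━━━━━━━━━━━━
                      ┃ TabContainer    
                      ┠─────────────────
                      ┃[notes.txt]│ cach
 ┏━━━━━━━━━━━━━━━━━━━━━━━━━━━━━━━━┓─────
 ┃ MusicSequencer                 ┃andle
 ┠────────────────────────────────┨ransf
 ┃      ▼123456789012             ┃k opt
 ┃  Kick···██····█···             ┃     
 ┃ HiHat██··███···█·█             ┃ing m
 ┃  Clap···█·█·█·██··             ┃ng ge
 ┃   Tom·█·█···█·····             ┃━━━━━
 ┃ Snare█···█·█······             ┃     
 ┗━━━━━━━━━━━━━━━━━━━━━━━━━━━━━━━━┛     
                                        


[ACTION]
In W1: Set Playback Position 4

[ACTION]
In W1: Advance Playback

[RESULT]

                                        
                                        
                                        
                                        
                                        
                      ┏━━━━━━━━━━━━━━━━━
                      ┃ TabContainer    
                      ┠─────────────────
                      ┃[notes.txt]│ cach
 ┏━━━━━━━━━━━━━━━━━━━━━━━━━━━━━━━━┓─────
 ┃ MusicSequencer                 ┃andle
 ┠────────────────────────────────┨ransf
 ┃      01234▼6789012             ┃k opt
 ┃  Kick···██····█···             ┃     
 ┃ HiHat██··███···█·█             ┃ing m
 ┃  Clap···█·█·█·██··             ┃ng ge
 ┃   Tom·█·█···█·····             ┃━━━━━
 ┃ Snare█···█·█······             ┃     
 ┗━━━━━━━━━━━━━━━━━━━━━━━━━━━━━━━━┛     
                                        


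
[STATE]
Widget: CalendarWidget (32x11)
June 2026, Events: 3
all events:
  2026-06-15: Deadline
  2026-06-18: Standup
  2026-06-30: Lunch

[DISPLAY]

           June 2026            
Mo Tu We Th Fr Sa Su            
 1  2  3  4  5  6  7            
 8  9 10 11 12 13 14            
15* 16 17 18* 19 20 21          
22 23 24 25 26 27 28            
29 30*                          
                                
                                
                                
                                


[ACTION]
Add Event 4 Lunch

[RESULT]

           June 2026            
Mo Tu We Th Fr Sa Su            
 1  2  3  4*  5  6  7           
 8  9 10 11 12 13 14            
15* 16 17 18* 19 20 21          
22 23 24 25 26 27 28            
29 30*                          
                                
                                
                                
                                


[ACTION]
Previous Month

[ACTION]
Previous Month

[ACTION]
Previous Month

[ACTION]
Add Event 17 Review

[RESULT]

           March 2026           
Mo Tu We Th Fr Sa Su            
                   1            
 2  3  4  5  6  7  8            
 9 10 11 12 13 14 15            
16 17* 18 19 20 21 22           
23 24 25 26 27 28 29            
30 31                           
                                
                                
                                


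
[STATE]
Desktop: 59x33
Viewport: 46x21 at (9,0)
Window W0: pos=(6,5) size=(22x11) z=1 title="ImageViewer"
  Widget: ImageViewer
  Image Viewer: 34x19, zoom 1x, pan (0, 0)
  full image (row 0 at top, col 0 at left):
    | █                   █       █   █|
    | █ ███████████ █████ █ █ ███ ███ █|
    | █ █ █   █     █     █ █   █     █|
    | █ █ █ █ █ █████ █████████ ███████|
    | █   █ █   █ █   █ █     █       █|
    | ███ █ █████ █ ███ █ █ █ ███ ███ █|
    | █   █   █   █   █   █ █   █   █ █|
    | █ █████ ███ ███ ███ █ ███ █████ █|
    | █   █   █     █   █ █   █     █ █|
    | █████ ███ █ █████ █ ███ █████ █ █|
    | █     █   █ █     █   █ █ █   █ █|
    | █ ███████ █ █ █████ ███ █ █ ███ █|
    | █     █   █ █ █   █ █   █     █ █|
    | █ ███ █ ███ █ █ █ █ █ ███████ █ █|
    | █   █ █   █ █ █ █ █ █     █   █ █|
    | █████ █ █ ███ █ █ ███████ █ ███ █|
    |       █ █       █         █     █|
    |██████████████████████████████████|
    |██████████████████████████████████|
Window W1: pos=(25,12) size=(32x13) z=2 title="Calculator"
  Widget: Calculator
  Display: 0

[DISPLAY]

                                              
                                              
                                              
                                              
                                              
━━━━━━━━━━━━━━━━━━┓                           
mageViewer        ┃                           
──────────────────┨                           
                  ┃                           
 ███████████ █████┃                           
 █ █   █     █    ┃                           
 █ █ █ █ █████ ███┃                           
   █ █   █ █   █┏━━━━━━━━━━━━━━━━━━━━━━━━━━━━━
██ █ █████ █ ███┃ Calculator                  
   █   █   █   █┠─────────────────────────────
━━━━━━━━━━━━━━━━┃                             
                ┃┌───┬───┬───┬───┐            
                ┃│ 7 │ 8 │ 9 │ ÷ │            
                ┃├───┼───┼───┼───┤            
                ┃│ 4 │ 5 │ 6 │ × │            
                ┃├───┼───┼───┼───┤            


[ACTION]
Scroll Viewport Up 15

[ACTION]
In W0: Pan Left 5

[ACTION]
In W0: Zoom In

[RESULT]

                                              
                                              
                                              
                                              
                                              
━━━━━━━━━━━━━━━━━━┓                           
mageViewer        ┃                           
──────────────────┨                           
██                ┃                           
██                ┃                           
██  ██████████████┃                           
██  ██████████████┃                           
██  ██  ██      ┏━━━━━━━━━━━━━━━━━━━━━━━━━━━━━
██  ██  ██      ┃ Calculator                  
██  ██  ██  ██  ┠─────────────────────────────
━━━━━━━━━━━━━━━━┃                             
                ┃┌───┬───┬───┬───┐            
                ┃│ 7 │ 8 │ 9 │ ÷ │            
                ┃├───┼───┼───┼───┤            
                ┃│ 4 │ 5 │ 6 │ × │            
                ┃├───┼───┼───┼───┤            


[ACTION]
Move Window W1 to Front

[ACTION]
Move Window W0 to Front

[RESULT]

                                              
                                              
                                              
                                              
                                              
━━━━━━━━━━━━━━━━━━┓                           
mageViewer        ┃                           
──────────────────┨                           
██                ┃                           
██                ┃                           
██  ██████████████┃                           
██  ██████████████┃                           
██  ██  ██      ██┃━━━━━━━━━━━━━━━━━━━━━━━━━━━
██  ██  ██      ██┃alculator                  
██  ██  ██  ██  ██┃───────────────────────────
━━━━━━━━━━━━━━━━━━┛                           
                ┃┌───┬───┬───┬───┐            
                ┃│ 7 │ 8 │ 9 │ ÷ │            
                ┃├───┼───┼───┼───┤            
                ┃│ 4 │ 5 │ 6 │ × │            
                ┃├───┼───┼───┼───┤            


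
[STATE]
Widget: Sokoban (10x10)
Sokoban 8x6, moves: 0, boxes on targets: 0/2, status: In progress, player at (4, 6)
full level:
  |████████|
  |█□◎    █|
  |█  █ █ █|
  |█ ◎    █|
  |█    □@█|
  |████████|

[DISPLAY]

████████  
█□◎    █  
█  █ █ █  
█ ◎    █  
█    □@█  
████████  
Moves: 0  
          
          
          


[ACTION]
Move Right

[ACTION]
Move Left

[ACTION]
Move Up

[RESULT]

████████  
█□◎    █  
█  █ █ █  
█ ◎  @ █  
█   □  █  
████████  
Moves: 2  
          
          
          


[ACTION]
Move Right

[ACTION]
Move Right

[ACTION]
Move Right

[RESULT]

████████  
█□◎    █  
█  █ █ █  
█ ◎   @█  
█   □  █  
████████  
Moves: 3  
          
          
          


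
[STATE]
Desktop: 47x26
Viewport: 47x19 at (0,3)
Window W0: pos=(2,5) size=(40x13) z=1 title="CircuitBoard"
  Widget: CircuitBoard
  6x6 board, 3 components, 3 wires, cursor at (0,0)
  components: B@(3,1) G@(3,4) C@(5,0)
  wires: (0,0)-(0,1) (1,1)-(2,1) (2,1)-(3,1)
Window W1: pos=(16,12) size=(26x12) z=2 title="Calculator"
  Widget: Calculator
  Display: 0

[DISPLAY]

                                               
                                               
  ┏━━━━━━━━━━━━━━━━━━━━━━━━━━━━━━━━━━━━━━┓     
  ┃ CircuitBoard                         ┃     
  ┠──────────────────────────────────────┨     
  ┃   0 1 2 3 4 5                        ┃     
  ┃0  [.]─ ·                             ┃     
  ┃                                      ┃     
  ┃1       ·                             ┃     
  ┃        │    ┏━━━━━━━━━━━━━━━━━━━━━━━━┓     
  ┃2       ·    ┃ Calculator             ┃     
  ┃        │    ┠────────────────────────┨     
  ┃3       B    ┃                       0┃     
  ┃             ┃┌───┬───┬───┬───┐       ┃     
  ┗━━━━━━━━━━━━━┃│ 7 │ 8 │ 9 │ ÷ │       ┃     
                ┃├───┼───┼───┼───┤       ┃     
                ┃│ 4 │ 5 │ 6 │ × │       ┃     
                ┃├───┼───┼───┼───┤       ┃     
                ┃│ 1 │ 2 │ 3 │ - │       ┃     


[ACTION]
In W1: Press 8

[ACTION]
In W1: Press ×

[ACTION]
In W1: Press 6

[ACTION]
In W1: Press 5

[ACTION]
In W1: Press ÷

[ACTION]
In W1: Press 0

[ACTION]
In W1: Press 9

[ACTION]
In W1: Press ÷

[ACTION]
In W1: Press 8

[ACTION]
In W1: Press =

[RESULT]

                                               
                                               
  ┏━━━━━━━━━━━━━━━━━━━━━━━━━━━━━━━━━━━━━━┓     
  ┃ CircuitBoard                         ┃     
  ┠──────────────────────────────────────┨     
  ┃   0 1 2 3 4 5                        ┃     
  ┃0  [.]─ ·                             ┃     
  ┃                                      ┃     
  ┃1       ·                             ┃     
  ┃        │    ┏━━━━━━━━━━━━━━━━━━━━━━━━┓     
  ┃2       ·    ┃ Calculator             ┃     
  ┃        │    ┠────────────────────────┨     
  ┃3       B    ┃             7.222222223┃     
  ┃             ┃┌───┬───┬───┬───┐       ┃     
  ┗━━━━━━━━━━━━━┃│ 7 │ 8 │ 9 │ ÷ │       ┃     
                ┃├───┼───┼───┼───┤       ┃     
                ┃│ 4 │ 5 │ 6 │ × │       ┃     
                ┃├───┼───┼───┼───┤       ┃     
                ┃│ 1 │ 2 │ 3 │ - │       ┃     


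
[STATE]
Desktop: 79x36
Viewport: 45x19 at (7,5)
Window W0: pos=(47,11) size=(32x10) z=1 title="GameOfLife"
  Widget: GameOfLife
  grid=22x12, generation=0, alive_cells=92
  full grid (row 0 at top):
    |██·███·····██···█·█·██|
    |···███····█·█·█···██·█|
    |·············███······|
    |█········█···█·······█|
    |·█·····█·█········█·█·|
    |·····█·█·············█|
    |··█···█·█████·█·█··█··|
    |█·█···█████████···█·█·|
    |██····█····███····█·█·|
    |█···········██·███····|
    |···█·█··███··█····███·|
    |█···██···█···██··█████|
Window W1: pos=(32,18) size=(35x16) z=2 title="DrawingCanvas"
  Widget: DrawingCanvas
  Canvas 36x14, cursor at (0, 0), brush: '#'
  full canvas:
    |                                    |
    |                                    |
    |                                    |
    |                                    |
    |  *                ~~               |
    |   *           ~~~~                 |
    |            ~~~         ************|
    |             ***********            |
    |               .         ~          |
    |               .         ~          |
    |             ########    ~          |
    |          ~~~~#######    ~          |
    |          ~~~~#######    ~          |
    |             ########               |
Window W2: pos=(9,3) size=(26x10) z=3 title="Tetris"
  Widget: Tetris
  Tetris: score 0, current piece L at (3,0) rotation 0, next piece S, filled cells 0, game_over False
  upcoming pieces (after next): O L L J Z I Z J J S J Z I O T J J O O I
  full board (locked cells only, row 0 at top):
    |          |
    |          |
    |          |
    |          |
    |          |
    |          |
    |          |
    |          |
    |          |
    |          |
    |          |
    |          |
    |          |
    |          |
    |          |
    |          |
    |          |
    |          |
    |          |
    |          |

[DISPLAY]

  ┠────────────────────────┨                 
  ┃          │Next:        ┃                 
  ┃          │ ░░          ┃                 
  ┃          │░░           ┃                 
  ┃          │             ┃                 
  ┃          │             ┃                 
  ┃          │             ┃            ┏━━━━
  ┗━━━━━━━━━━━━━━━━━━━━━━━━┛            ┃ Gam
                                        ┠────
                                        ┃Gen:
                                        ┃█···
                                        ┃·█··
                                        ┃····
                         ┏━━━━━━━━━━━━━━━━━━━
                         ┃ DrawingCanvas     
                         ┠───────────────────
                         ┃+                  
                         ┃                   
                         ┃                   


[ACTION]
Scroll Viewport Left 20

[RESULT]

         ┠────────────────────────┨          
         ┃          │Next:        ┃          
         ┃          │ ░░          ┃          
         ┃          │░░           ┃          
         ┃          │             ┃          
         ┃          │             ┃          
         ┃          │             ┃          
         ┗━━━━━━━━━━━━━━━━━━━━━━━━┛          
                                             
                                             
                                             
                                             
                                             
                                ┏━━━━━━━━━━━━
                                ┃ DrawingCanv
                                ┠────────────
                                ┃+           
                                ┃            
                                ┃            


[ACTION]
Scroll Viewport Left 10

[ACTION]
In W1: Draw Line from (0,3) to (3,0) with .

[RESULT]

         ┠────────────────────────┨          
         ┃          │Next:        ┃          
         ┃          │ ░░          ┃          
         ┃          │░░           ┃          
         ┃          │             ┃          
         ┃          │             ┃          
         ┃          │             ┃          
         ┗━━━━━━━━━━━━━━━━━━━━━━━━┛          
                                             
                                             
                                             
                                             
                                             
                                ┏━━━━━━━━━━━━
                                ┃ DrawingCanv
                                ┠────────────
                                ┃+  .        
                                ┃  .         
                                ┃ .          


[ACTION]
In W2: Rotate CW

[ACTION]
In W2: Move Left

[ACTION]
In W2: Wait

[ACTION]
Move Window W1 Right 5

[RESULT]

         ┠────────────────────────┨          
         ┃          │Next:        ┃          
         ┃          │ ░░          ┃          
         ┃          │░░           ┃          
         ┃          │             ┃          
         ┃          │             ┃          
         ┃          │             ┃          
         ┗━━━━━━━━━━━━━━━━━━━━━━━━┛          
                                             
                                             
                                             
                                             
                                             
                                     ┏━━━━━━━
                                     ┃ Drawin
                                     ┠───────
                                     ┃+  .   
                                     ┃  .    
                                     ┃ .     


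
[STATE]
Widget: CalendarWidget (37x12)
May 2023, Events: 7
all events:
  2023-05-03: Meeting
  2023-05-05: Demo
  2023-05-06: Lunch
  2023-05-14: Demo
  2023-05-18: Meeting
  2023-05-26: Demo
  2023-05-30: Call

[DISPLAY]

               May 2023              
Mo Tu We Th Fr Sa Su                 
 1  2  3*  4  5*  6*  7              
 8  9 10 11 12 13 14*                
15 16 17 18* 19 20 21                
22 23 24 25 26* 27 28                
29 30* 31                            
                                     
                                     
                                     
                                     
                                     


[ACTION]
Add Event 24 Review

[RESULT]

               May 2023              
Mo Tu We Th Fr Sa Su                 
 1  2  3*  4  5*  6*  7              
 8  9 10 11 12 13 14*                
15 16 17 18* 19 20 21                
22 23 24* 25 26* 27 28               
29 30* 31                            
                                     
                                     
                                     
                                     
                                     


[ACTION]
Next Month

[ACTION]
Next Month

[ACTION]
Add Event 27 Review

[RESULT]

              July 2023              
Mo Tu We Th Fr Sa Su                 
                1  2                 
 3  4  5  6  7  8  9                 
10 11 12 13 14 15 16                 
17 18 19 20 21 22 23                 
24 25 26 27* 28 29 30                
31                                   
                                     
                                     
                                     
                                     


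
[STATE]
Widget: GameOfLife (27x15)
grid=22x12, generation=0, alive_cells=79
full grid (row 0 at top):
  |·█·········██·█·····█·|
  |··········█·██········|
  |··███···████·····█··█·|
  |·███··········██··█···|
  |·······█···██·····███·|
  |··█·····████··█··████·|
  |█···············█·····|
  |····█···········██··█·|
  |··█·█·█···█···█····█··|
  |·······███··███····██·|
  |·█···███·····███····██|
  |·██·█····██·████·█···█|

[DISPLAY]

Gen: 0                     
·█·········██·█·····█·     
··········█·██········     
··███···████·····█··█·     
·███··········██··█···     
·······█···██·····███·     
··█·····████··█··████·     
█···············█·····     
····█···········██··█·     
··█·█·█···█···█····█··     
·······███··███····██·     
·█···███·····███····██     
·██·█····██·████·█···█     
                           
                           


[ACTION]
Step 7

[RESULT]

Gen: 7                     
··█···················     
··███····███·······█··     
····██··█··█·····██···     
·····██·███·······█··█     
····██············██·█     
···███················     
···██·················     
··█···█···············     
··██···█··············     
··█████·········█···█·     
········█·█·█·██·█···█     
······█·█·███·██·█··██     
                           
                           


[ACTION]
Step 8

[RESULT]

Gen: 15                    
············█·········     
············█·█·█·····     
············█·█·█·····     
····················█·     
····················█·     
···█··················     
··████················     
·█····█···············     
████··················     
██·█···█·······█······     
·██··██·······█·█···██     
··············██····██     
                           
                           


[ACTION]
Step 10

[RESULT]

Gen: 25                    
······················     
······················     
······················     
······················     
······················     
·███··················     
··██··················     
█····███··············     
██·█···█··············     
██·█·██········█······     
··············█·█···██     
··············██····██     
                           
                           


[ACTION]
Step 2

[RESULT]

Gen: 27                    
······················     
······················     
······················     
······················     
··█···················     
···██·················     
······██··············     
···██·██··············     
██·██··█··············     
···············█······     
··············█·█···██     
··············██····██     
                           
                           


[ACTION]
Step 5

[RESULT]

Gen: 32                    
······················     
······················     
······················     
······················     
······················     
······················     
·███··················     
·······█··············     
·█····██··············     
···············█······     
···█··█·······█·█···██     
····█·········██····██     
                           
                           


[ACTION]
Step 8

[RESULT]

Gen: 40                    
······················     
······················     
······················     
······················     
······················     
······················     
······················     
······██··············     
·····█··█·············     
······██·······█······     
··············█·█···██     
··············██····██     
                           
                           
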